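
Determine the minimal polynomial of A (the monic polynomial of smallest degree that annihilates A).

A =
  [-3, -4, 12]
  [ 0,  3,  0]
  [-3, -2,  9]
x^2 - 6*x + 9

The characteristic polynomial is χ_A(x) = (x - 3)^3, so the eigenvalues are known. The minimal polynomial is
  m_A(x) = Π_λ (x − λ)^{k_λ}
where k_λ is the size of the *largest* Jordan block for λ (equivalently, the smallest k with (A − λI)^k v = 0 for every generalised eigenvector v of λ).

  λ = 3: largest Jordan block has size 2, contributing (x − 3)^2

So m_A(x) = (x - 3)^2 = x^2 - 6*x + 9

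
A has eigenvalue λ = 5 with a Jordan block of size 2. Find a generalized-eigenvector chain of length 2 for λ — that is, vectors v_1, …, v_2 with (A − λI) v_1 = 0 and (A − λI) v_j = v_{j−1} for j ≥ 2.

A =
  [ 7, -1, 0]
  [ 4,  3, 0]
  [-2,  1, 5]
A Jordan chain for λ = 5 of length 2:
v_1 = (2, 4, -2)ᵀ
v_2 = (1, 0, 0)ᵀ

Let N = A − (5)·I. We want v_2 with N^2 v_2 = 0 but N^1 v_2 ≠ 0; then v_{j-1} := N · v_j for j = 2, …, 2.

Pick v_2 = (1, 0, 0)ᵀ.
Then v_1 = N · v_2 = (2, 4, -2)ᵀ.

Sanity check: (A − (5)·I) v_1 = (0, 0, 0)ᵀ = 0. ✓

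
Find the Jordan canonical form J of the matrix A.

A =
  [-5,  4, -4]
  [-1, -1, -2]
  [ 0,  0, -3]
J_2(-3) ⊕ J_1(-3)

The characteristic polynomial is
  det(x·I − A) = x^3 + 9*x^2 + 27*x + 27 = (x + 3)^3

Eigenvalues and multiplicities (the geometric multiplicity of λ is n − rank(A − λI), which equals the number of Jordan blocks for λ):
  λ = -3: algebraic multiplicity = 3, geometric multiplicity = 2

Determining the block sizes for each eigenvalue:
  λ = -3: 2 blocks summing to 3 forces exactly one block of size 2 and the rest size 1 → block sizes [2, 1]

Assembling the blocks gives a Jordan form
J =
  [-3,  1,  0]
  [ 0, -3,  0]
  [ 0,  0, -3]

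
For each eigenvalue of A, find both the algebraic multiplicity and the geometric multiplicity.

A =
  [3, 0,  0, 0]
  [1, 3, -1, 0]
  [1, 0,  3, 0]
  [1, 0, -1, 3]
λ = 3: alg = 4, geom = 2

Step 1 — factor the characteristic polynomial to read off the algebraic multiplicities:
  χ_A(x) = (x - 3)^4

Step 2 — compute geometric multiplicities via the rank-nullity identity g(λ) = n − rank(A − λI):
  rank(A − (3)·I) = 2, so dim ker(A − (3)·I) = n − 2 = 2

Summary:
  λ = 3: algebraic multiplicity = 4, geometric multiplicity = 2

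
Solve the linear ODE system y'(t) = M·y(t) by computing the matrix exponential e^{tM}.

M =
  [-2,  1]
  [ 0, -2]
e^{tM} =
  [exp(-2*t), t*exp(-2*t)]
  [0, exp(-2*t)]

Strategy: write M = P · J · P⁻¹ where J is a Jordan canonical form, so e^{tM} = P · e^{tJ} · P⁻¹, and e^{tJ} can be computed block-by-block.

M has Jordan form
J =
  [-2,  1]
  [ 0, -2]
(up to reordering of blocks).

Per-block formulas:
  For a 2×2 Jordan block J_2(-2): exp(t · J_2(-2)) = e^(-2t)·(I + t·N), where N is the 2×2 nilpotent shift.

After assembling e^{tJ} and conjugating by P, we get:

e^{tM} =
  [exp(-2*t), t*exp(-2*t)]
  [0, exp(-2*t)]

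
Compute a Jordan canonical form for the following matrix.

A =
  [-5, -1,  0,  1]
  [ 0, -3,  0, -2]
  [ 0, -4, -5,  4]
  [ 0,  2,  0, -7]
J_2(-5) ⊕ J_1(-5) ⊕ J_1(-5)

The characteristic polynomial is
  det(x·I − A) = x^4 + 20*x^3 + 150*x^2 + 500*x + 625 = (x + 5)^4

Eigenvalues and multiplicities (the geometric multiplicity of λ is n − rank(A − λI), which equals the number of Jordan blocks for λ):
  λ = -5: algebraic multiplicity = 4, geometric multiplicity = 3

Determining the block sizes for each eigenvalue:
  λ = -5: 3 blocks summing to 4 forces exactly one block of size 2 and the rest size 1 → block sizes [2, 1, 1]

Assembling the blocks gives a Jordan form
J =
  [-5,  1,  0,  0]
  [ 0, -5,  0,  0]
  [ 0,  0, -5,  0]
  [ 0,  0,  0, -5]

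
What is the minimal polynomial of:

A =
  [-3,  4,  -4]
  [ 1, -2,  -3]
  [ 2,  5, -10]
x^3 + 15*x^2 + 75*x + 125

The characteristic polynomial is χ_A(x) = (x + 5)^3, so the eigenvalues are known. The minimal polynomial is
  m_A(x) = Π_λ (x − λ)^{k_λ}
where k_λ is the size of the *largest* Jordan block for λ (equivalently, the smallest k with (A − λI)^k v = 0 for every generalised eigenvector v of λ).

  λ = -5: largest Jordan block has size 3, contributing (x + 5)^3

So m_A(x) = (x + 5)^3 = x^3 + 15*x^2 + 75*x + 125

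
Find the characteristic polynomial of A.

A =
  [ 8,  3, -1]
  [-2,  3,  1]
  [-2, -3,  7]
x^3 - 18*x^2 + 108*x - 216

Expanding det(x·I − A) (e.g. by cofactor expansion or by noting that A is similar to its Jordan form J, which has the same characteristic polynomial as A) gives
  χ_A(x) = x^3 - 18*x^2 + 108*x - 216
which factors as (x - 6)^3. The eigenvalues (with algebraic multiplicities) are λ = 6 with multiplicity 3.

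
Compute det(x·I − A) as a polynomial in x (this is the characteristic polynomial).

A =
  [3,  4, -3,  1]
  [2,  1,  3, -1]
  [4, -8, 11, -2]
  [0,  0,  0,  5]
x^4 - 20*x^3 + 150*x^2 - 500*x + 625

Expanding det(x·I − A) (e.g. by cofactor expansion or by noting that A is similar to its Jordan form J, which has the same characteristic polynomial as A) gives
  χ_A(x) = x^4 - 20*x^3 + 150*x^2 - 500*x + 625
which factors as (x - 5)^4. The eigenvalues (with algebraic multiplicities) are λ = 5 with multiplicity 4.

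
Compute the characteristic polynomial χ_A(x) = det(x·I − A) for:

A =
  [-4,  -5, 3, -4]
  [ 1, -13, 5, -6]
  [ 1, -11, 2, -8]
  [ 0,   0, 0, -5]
x^4 + 20*x^3 + 150*x^2 + 500*x + 625

Expanding det(x·I − A) (e.g. by cofactor expansion or by noting that A is similar to its Jordan form J, which has the same characteristic polynomial as A) gives
  χ_A(x) = x^4 + 20*x^3 + 150*x^2 + 500*x + 625
which factors as (x + 5)^4. The eigenvalues (with algebraic multiplicities) are λ = -5 with multiplicity 4.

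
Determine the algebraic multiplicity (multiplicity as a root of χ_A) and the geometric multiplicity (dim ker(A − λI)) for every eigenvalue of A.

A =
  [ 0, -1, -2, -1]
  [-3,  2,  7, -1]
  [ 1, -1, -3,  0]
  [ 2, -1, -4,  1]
λ = 0: alg = 4, geom = 2

Step 1 — factor the characteristic polynomial to read off the algebraic multiplicities:
  χ_A(x) = x^4

Step 2 — compute geometric multiplicities via the rank-nullity identity g(λ) = n − rank(A − λI):
  rank(A − (0)·I) = 2, so dim ker(A − (0)·I) = n − 2 = 2

Summary:
  λ = 0: algebraic multiplicity = 4, geometric multiplicity = 2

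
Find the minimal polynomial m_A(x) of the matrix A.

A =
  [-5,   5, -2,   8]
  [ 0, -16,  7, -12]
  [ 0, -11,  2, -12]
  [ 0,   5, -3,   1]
x^4 + 18*x^3 + 120*x^2 + 350*x + 375

The characteristic polynomial is χ_A(x) = (x + 3)*(x + 5)^3, so the eigenvalues are known. The minimal polynomial is
  m_A(x) = Π_λ (x − λ)^{k_λ}
where k_λ is the size of the *largest* Jordan block for λ (equivalently, the smallest k with (A − λI)^k v = 0 for every generalised eigenvector v of λ).

  λ = -5: largest Jordan block has size 3, contributing (x + 5)^3
  λ = -3: largest Jordan block has size 1, contributing (x + 3)

So m_A(x) = (x + 3)*(x + 5)^3 = x^4 + 18*x^3 + 120*x^2 + 350*x + 375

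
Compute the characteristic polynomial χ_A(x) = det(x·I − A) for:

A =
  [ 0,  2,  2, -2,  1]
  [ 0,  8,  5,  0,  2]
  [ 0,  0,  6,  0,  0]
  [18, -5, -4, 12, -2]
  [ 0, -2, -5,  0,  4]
x^5 - 30*x^4 + 360*x^3 - 2160*x^2 + 6480*x - 7776

Expanding det(x·I − A) (e.g. by cofactor expansion or by noting that A is similar to its Jordan form J, which has the same characteristic polynomial as A) gives
  χ_A(x) = x^5 - 30*x^4 + 360*x^3 - 2160*x^2 + 6480*x - 7776
which factors as (x - 6)^5. The eigenvalues (with algebraic multiplicities) are λ = 6 with multiplicity 5.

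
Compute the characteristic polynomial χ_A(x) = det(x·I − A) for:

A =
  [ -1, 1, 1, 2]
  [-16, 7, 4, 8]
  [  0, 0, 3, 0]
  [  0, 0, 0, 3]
x^4 - 12*x^3 + 54*x^2 - 108*x + 81

Expanding det(x·I − A) (e.g. by cofactor expansion or by noting that A is similar to its Jordan form J, which has the same characteristic polynomial as A) gives
  χ_A(x) = x^4 - 12*x^3 + 54*x^2 - 108*x + 81
which factors as (x - 3)^4. The eigenvalues (with algebraic multiplicities) are λ = 3 with multiplicity 4.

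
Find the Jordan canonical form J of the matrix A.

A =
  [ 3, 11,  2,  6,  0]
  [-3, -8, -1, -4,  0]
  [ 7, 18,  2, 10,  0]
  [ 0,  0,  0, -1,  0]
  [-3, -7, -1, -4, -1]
J_3(-1) ⊕ J_1(-1) ⊕ J_1(-1)

The characteristic polynomial is
  det(x·I − A) = x^5 + 5*x^4 + 10*x^3 + 10*x^2 + 5*x + 1 = (x + 1)^5

Eigenvalues and multiplicities (the geometric multiplicity of λ is n − rank(A − λI), which equals the number of Jordan blocks for λ):
  λ = -1: algebraic multiplicity = 5, geometric multiplicity = 3

Determining the block sizes for each eigenvalue:
  λ = -1: with am = 5 and gm = 3, the partition is not yet determined (e.g. several partitions of 5 into 3 parts exist). Let N = A − (-1)·I. Computing rank(N^1) = 2, rank(N^2) = 1, rank(N^3) = 0; the number of blocks of size ≥ j is rank(N^{j−1}) − rank(N^j), giving [3, 1, 1]. So we have 1 block(s) of size 3, 2 block(s) of size 1 → block sizes [3, 1, 1]

Assembling the blocks gives a Jordan form
J =
  [-1,  1,  0,  0,  0]
  [ 0, -1,  1,  0,  0]
  [ 0,  0, -1,  0,  0]
  [ 0,  0,  0, -1,  0]
  [ 0,  0,  0,  0, -1]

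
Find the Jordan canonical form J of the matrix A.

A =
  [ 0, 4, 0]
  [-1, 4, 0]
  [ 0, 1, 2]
J_3(2)

The characteristic polynomial is
  det(x·I − A) = x^3 - 6*x^2 + 12*x - 8 = (x - 2)^3

Eigenvalues and multiplicities (the geometric multiplicity of λ is n − rank(A − λI), which equals the number of Jordan blocks for λ):
  λ = 2: algebraic multiplicity = 3, geometric multiplicity = 1

Determining the block sizes for each eigenvalue:
  λ = 2: one block (gm = 1), so the single block has size am = 3 → block sizes [3]

Assembling the blocks gives a Jordan form
J =
  [2, 1, 0]
  [0, 2, 1]
  [0, 0, 2]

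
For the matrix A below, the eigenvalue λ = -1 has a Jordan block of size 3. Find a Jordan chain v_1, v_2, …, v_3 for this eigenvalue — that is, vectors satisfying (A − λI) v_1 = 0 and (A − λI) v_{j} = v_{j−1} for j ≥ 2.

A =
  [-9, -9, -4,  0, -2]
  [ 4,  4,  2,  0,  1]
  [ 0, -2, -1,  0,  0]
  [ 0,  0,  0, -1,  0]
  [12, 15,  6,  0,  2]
A Jordan chain for λ = -1 of length 3:
v_1 = (4, 0, -8, 0, 0)ᵀ
v_2 = (-8, 4, 0, 0, 12)ᵀ
v_3 = (1, 0, 0, 0, 0)ᵀ

Let N = A − (-1)·I. We want v_3 with N^3 v_3 = 0 but N^2 v_3 ≠ 0; then v_{j-1} := N · v_j for j = 3, …, 2.

Pick v_3 = (1, 0, 0, 0, 0)ᵀ.
Then v_2 = N · v_3 = (-8, 4, 0, 0, 12)ᵀ.
Then v_1 = N · v_2 = (4, 0, -8, 0, 0)ᵀ.

Sanity check: (A − (-1)·I) v_1 = (0, 0, 0, 0, 0)ᵀ = 0. ✓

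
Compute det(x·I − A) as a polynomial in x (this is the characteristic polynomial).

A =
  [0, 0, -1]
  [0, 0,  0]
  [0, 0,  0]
x^3

Expanding det(x·I − A) (e.g. by cofactor expansion or by noting that A is similar to its Jordan form J, which has the same characteristic polynomial as A) gives
  χ_A(x) = x^3
which factors as x^3. The eigenvalues (with algebraic multiplicities) are λ = 0 with multiplicity 3.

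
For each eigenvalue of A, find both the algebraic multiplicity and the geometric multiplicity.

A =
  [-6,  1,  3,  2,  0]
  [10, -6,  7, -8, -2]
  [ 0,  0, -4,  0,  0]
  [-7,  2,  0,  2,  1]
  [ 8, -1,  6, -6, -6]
λ = -4: alg = 5, geom = 2

Step 1 — factor the characteristic polynomial to read off the algebraic multiplicities:
  χ_A(x) = (x + 4)^5

Step 2 — compute geometric multiplicities via the rank-nullity identity g(λ) = n − rank(A − λI):
  rank(A − (-4)·I) = 3, so dim ker(A − (-4)·I) = n − 3 = 2

Summary:
  λ = -4: algebraic multiplicity = 5, geometric multiplicity = 2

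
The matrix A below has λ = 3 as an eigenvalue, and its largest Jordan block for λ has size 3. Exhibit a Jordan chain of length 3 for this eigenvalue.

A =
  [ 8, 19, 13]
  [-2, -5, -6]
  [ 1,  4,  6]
A Jordan chain for λ = 3 of length 3:
v_1 = (-5, 2, -1)ᵀ
v_2 = (19, -8, 4)ᵀ
v_3 = (0, 1, 0)ᵀ

Let N = A − (3)·I. We want v_3 with N^3 v_3 = 0 but N^2 v_3 ≠ 0; then v_{j-1} := N · v_j for j = 3, …, 2.

Pick v_3 = (0, 1, 0)ᵀ.
Then v_2 = N · v_3 = (19, -8, 4)ᵀ.
Then v_1 = N · v_2 = (-5, 2, -1)ᵀ.

Sanity check: (A − (3)·I) v_1 = (0, 0, 0)ᵀ = 0. ✓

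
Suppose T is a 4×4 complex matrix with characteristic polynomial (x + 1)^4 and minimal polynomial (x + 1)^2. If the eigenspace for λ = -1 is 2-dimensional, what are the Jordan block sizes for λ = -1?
Block sizes for λ = -1: [2, 2]

Step 1 — from the characteristic polynomial, algebraic multiplicity of λ = -1 is 4. From dim ker(T − (-1)·I) = 2, there are exactly 2 Jordan blocks for λ = -1.
Step 2 — from the minimal polynomial, the factor (x + 1)^2 tells us the largest block for λ = -1 has size 2.
Step 3 — with total size 4, 2 blocks, and largest block 2, the block sizes (in nonincreasing order) are [2, 2].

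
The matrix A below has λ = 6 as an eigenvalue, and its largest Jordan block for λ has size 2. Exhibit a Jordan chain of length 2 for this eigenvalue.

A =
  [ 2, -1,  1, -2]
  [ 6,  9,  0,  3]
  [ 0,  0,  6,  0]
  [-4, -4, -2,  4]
A Jordan chain for λ = 6 of length 2:
v_1 = (-2, 0, 0, 4)ᵀ
v_2 = (1, -2, 0, 0)ᵀ

Let N = A − (6)·I. We want v_2 with N^2 v_2 = 0 but N^1 v_2 ≠ 0; then v_{j-1} := N · v_j for j = 2, …, 2.

Pick v_2 = (1, -2, 0, 0)ᵀ.
Then v_1 = N · v_2 = (-2, 0, 0, 4)ᵀ.

Sanity check: (A − (6)·I) v_1 = (0, 0, 0, 0)ᵀ = 0. ✓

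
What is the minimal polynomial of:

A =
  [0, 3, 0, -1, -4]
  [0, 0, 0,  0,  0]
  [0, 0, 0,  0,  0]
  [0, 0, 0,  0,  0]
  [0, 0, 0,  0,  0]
x^2

The characteristic polynomial is χ_A(x) = x^5, so the eigenvalues are known. The minimal polynomial is
  m_A(x) = Π_λ (x − λ)^{k_λ}
where k_λ is the size of the *largest* Jordan block for λ (equivalently, the smallest k with (A − λI)^k v = 0 for every generalised eigenvector v of λ).

  λ = 0: largest Jordan block has size 2, contributing (x − 0)^2

So m_A(x) = x^2 = x^2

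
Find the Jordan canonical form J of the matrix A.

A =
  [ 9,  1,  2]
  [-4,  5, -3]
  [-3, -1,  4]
J_3(6)

The characteristic polynomial is
  det(x·I − A) = x^3 - 18*x^2 + 108*x - 216 = (x - 6)^3

Eigenvalues and multiplicities (the geometric multiplicity of λ is n − rank(A − λI), which equals the number of Jordan blocks for λ):
  λ = 6: algebraic multiplicity = 3, geometric multiplicity = 1

Determining the block sizes for each eigenvalue:
  λ = 6: one block (gm = 1), so the single block has size am = 3 → block sizes [3]

Assembling the blocks gives a Jordan form
J =
  [6, 1, 0]
  [0, 6, 1]
  [0, 0, 6]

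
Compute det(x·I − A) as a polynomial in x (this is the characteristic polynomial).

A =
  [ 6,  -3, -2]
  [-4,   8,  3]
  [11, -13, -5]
x^3 - 9*x^2 + 27*x - 27

Expanding det(x·I − A) (e.g. by cofactor expansion or by noting that A is similar to its Jordan form J, which has the same characteristic polynomial as A) gives
  χ_A(x) = x^3 - 9*x^2 + 27*x - 27
which factors as (x - 3)^3. The eigenvalues (with algebraic multiplicities) are λ = 3 with multiplicity 3.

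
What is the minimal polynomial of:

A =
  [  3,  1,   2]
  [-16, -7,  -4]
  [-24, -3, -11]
x^2 + 10*x + 25

The characteristic polynomial is χ_A(x) = (x + 5)^3, so the eigenvalues are known. The minimal polynomial is
  m_A(x) = Π_λ (x − λ)^{k_λ}
where k_λ is the size of the *largest* Jordan block for λ (equivalently, the smallest k with (A − λI)^k v = 0 for every generalised eigenvector v of λ).

  λ = -5: largest Jordan block has size 2, contributing (x + 5)^2

So m_A(x) = (x + 5)^2 = x^2 + 10*x + 25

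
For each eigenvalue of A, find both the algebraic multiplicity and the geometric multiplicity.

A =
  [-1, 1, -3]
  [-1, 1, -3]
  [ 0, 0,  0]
λ = 0: alg = 3, geom = 2

Step 1 — factor the characteristic polynomial to read off the algebraic multiplicities:
  χ_A(x) = x^3

Step 2 — compute geometric multiplicities via the rank-nullity identity g(λ) = n − rank(A − λI):
  rank(A − (0)·I) = 1, so dim ker(A − (0)·I) = n − 1 = 2

Summary:
  λ = 0: algebraic multiplicity = 3, geometric multiplicity = 2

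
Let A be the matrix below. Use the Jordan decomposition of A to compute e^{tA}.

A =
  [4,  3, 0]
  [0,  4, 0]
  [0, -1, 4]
e^{tA} =
  [exp(4*t), 3*t*exp(4*t), 0]
  [0, exp(4*t), 0]
  [0, -t*exp(4*t), exp(4*t)]

Strategy: write A = P · J · P⁻¹ where J is a Jordan canonical form, so e^{tA} = P · e^{tJ} · P⁻¹, and e^{tJ} can be computed block-by-block.

A has Jordan form
J =
  [4, 1, 0]
  [0, 4, 0]
  [0, 0, 4]
(up to reordering of blocks).

Per-block formulas:
  For a 2×2 Jordan block J_2(4): exp(t · J_2(4)) = e^(4t)·(I + t·N), where N is the 2×2 nilpotent shift.
  For a 1×1 block at λ = 4: exp(t · [4]) = [e^(4t)].

After assembling e^{tJ} and conjugating by P, we get:

e^{tA} =
  [exp(4*t), 3*t*exp(4*t), 0]
  [0, exp(4*t), 0]
  [0, -t*exp(4*t), exp(4*t)]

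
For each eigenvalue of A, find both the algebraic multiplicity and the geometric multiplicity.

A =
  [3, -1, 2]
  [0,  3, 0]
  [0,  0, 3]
λ = 3: alg = 3, geom = 2

Step 1 — factor the characteristic polynomial to read off the algebraic multiplicities:
  χ_A(x) = (x - 3)^3

Step 2 — compute geometric multiplicities via the rank-nullity identity g(λ) = n − rank(A − λI):
  rank(A − (3)·I) = 1, so dim ker(A − (3)·I) = n − 1 = 2

Summary:
  λ = 3: algebraic multiplicity = 3, geometric multiplicity = 2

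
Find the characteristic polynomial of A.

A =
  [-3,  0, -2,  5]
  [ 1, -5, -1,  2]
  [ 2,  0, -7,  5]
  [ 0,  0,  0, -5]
x^4 + 20*x^3 + 150*x^2 + 500*x + 625

Expanding det(x·I − A) (e.g. by cofactor expansion or by noting that A is similar to its Jordan form J, which has the same characteristic polynomial as A) gives
  χ_A(x) = x^4 + 20*x^3 + 150*x^2 + 500*x + 625
which factors as (x + 5)^4. The eigenvalues (with algebraic multiplicities) are λ = -5 with multiplicity 4.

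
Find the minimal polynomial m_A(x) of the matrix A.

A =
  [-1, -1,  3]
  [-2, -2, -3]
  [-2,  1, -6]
x^2 + 6*x + 9

The characteristic polynomial is χ_A(x) = (x + 3)^3, so the eigenvalues are known. The minimal polynomial is
  m_A(x) = Π_λ (x − λ)^{k_λ}
where k_λ is the size of the *largest* Jordan block for λ (equivalently, the smallest k with (A − λI)^k v = 0 for every generalised eigenvector v of λ).

  λ = -3: largest Jordan block has size 2, contributing (x + 3)^2

So m_A(x) = (x + 3)^2 = x^2 + 6*x + 9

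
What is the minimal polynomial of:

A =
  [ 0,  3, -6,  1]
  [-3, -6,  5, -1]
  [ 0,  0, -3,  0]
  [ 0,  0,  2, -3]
x^3 + 9*x^2 + 27*x + 27

The characteristic polynomial is χ_A(x) = (x + 3)^4, so the eigenvalues are known. The minimal polynomial is
  m_A(x) = Π_λ (x − λ)^{k_λ}
where k_λ is the size of the *largest* Jordan block for λ (equivalently, the smallest k with (A − λI)^k v = 0 for every generalised eigenvector v of λ).

  λ = -3: largest Jordan block has size 3, contributing (x + 3)^3

So m_A(x) = (x + 3)^3 = x^3 + 9*x^2 + 27*x + 27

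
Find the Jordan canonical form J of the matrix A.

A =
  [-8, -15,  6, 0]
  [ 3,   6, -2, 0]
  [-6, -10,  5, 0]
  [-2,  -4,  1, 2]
J_2(1) ⊕ J_1(1) ⊕ J_1(2)

The characteristic polynomial is
  det(x·I − A) = x^4 - 5*x^3 + 9*x^2 - 7*x + 2 = (x - 2)*(x - 1)^3

Eigenvalues and multiplicities (the geometric multiplicity of λ is n − rank(A − λI), which equals the number of Jordan blocks for λ):
  λ = 1: algebraic multiplicity = 3, geometric multiplicity = 2
  λ = 2: algebraic multiplicity = 1, geometric multiplicity = 1

Determining the block sizes for each eigenvalue:
  λ = 1: 2 blocks summing to 3 forces exactly one block of size 2 and the rest size 1 → block sizes [2, 1]
  λ = 2: one block (gm = 1), so the single block has size am = 1 → block sizes [1]

Assembling the blocks gives a Jordan form
J =
  [1, 1, 0, 0]
  [0, 1, 0, 0]
  [0, 0, 1, 0]
  [0, 0, 0, 2]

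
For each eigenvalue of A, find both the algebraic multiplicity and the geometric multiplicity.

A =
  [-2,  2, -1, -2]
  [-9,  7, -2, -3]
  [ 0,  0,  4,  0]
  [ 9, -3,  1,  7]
λ = 4: alg = 4, geom = 2

Step 1 — factor the characteristic polynomial to read off the algebraic multiplicities:
  χ_A(x) = (x - 4)^4

Step 2 — compute geometric multiplicities via the rank-nullity identity g(λ) = n − rank(A − λI):
  rank(A − (4)·I) = 2, so dim ker(A − (4)·I) = n − 2 = 2

Summary:
  λ = 4: algebraic multiplicity = 4, geometric multiplicity = 2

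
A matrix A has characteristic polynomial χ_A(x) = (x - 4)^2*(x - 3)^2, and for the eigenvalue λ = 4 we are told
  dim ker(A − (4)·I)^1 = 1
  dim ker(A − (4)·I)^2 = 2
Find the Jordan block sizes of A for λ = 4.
Block sizes for λ = 4: [2]

From the dimensions of kernels of powers, the number of Jordan blocks of size at least j is d_j − d_{j−1} where d_j = dim ker(N^j) (with d_0 = 0). Computing the differences gives [1, 1].
The number of blocks of size exactly k is (#blocks of size ≥ k) − (#blocks of size ≥ k + 1), so the partition is: 1 block(s) of size 2.
In nonincreasing order the block sizes are [2].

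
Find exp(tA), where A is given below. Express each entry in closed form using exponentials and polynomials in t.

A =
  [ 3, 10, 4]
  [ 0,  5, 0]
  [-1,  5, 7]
e^{tA} =
  [-2*t*exp(5*t) + exp(5*t), 10*t*exp(5*t), 4*t*exp(5*t)]
  [0, exp(5*t), 0]
  [-t*exp(5*t), 5*t*exp(5*t), 2*t*exp(5*t) + exp(5*t)]

Strategy: write A = P · J · P⁻¹ where J is a Jordan canonical form, so e^{tA} = P · e^{tJ} · P⁻¹, and e^{tJ} can be computed block-by-block.

A has Jordan form
J =
  [5, 1, 0]
  [0, 5, 0]
  [0, 0, 5]
(up to reordering of blocks).

Per-block formulas:
  For a 1×1 block at λ = 5: exp(t · [5]) = [e^(5t)].
  For a 2×2 Jordan block J_2(5): exp(t · J_2(5)) = e^(5t)·(I + t·N), where N is the 2×2 nilpotent shift.

After assembling e^{tJ} and conjugating by P, we get:

e^{tA} =
  [-2*t*exp(5*t) + exp(5*t), 10*t*exp(5*t), 4*t*exp(5*t)]
  [0, exp(5*t), 0]
  [-t*exp(5*t), 5*t*exp(5*t), 2*t*exp(5*t) + exp(5*t)]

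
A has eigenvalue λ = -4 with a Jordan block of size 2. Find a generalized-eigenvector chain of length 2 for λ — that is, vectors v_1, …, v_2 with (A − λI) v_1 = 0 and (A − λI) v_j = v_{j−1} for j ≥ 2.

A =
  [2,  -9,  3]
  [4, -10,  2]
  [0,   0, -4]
A Jordan chain for λ = -4 of length 2:
v_1 = (6, 4, 0)ᵀ
v_2 = (1, 0, 0)ᵀ

Let N = A − (-4)·I. We want v_2 with N^2 v_2 = 0 but N^1 v_2 ≠ 0; then v_{j-1} := N · v_j for j = 2, …, 2.

Pick v_2 = (1, 0, 0)ᵀ.
Then v_1 = N · v_2 = (6, 4, 0)ᵀ.

Sanity check: (A − (-4)·I) v_1 = (0, 0, 0)ᵀ = 0. ✓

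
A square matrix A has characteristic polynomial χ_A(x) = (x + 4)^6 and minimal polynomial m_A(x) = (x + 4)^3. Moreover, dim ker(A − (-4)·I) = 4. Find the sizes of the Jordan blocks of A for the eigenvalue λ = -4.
Block sizes for λ = -4: [3, 1, 1, 1]

Step 1 — from the characteristic polynomial, algebraic multiplicity of λ = -4 is 6. From dim ker(A − (-4)·I) = 4, there are exactly 4 Jordan blocks for λ = -4.
Step 2 — from the minimal polynomial, the factor (x + 4)^3 tells us the largest block for λ = -4 has size 3.
Step 3 — with total size 6, 4 blocks, and largest block 3, the block sizes (in nonincreasing order) are [3, 1, 1, 1].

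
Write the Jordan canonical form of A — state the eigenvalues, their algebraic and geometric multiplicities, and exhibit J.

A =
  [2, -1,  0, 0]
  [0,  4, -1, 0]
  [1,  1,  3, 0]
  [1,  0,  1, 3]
J_3(3) ⊕ J_1(3)

The characteristic polynomial is
  det(x·I − A) = x^4 - 12*x^3 + 54*x^2 - 108*x + 81 = (x - 3)^4

Eigenvalues and multiplicities (the geometric multiplicity of λ is n − rank(A − λI), which equals the number of Jordan blocks for λ):
  λ = 3: algebraic multiplicity = 4, geometric multiplicity = 2

Determining the block sizes for each eigenvalue:
  λ = 3: with am = 4 and gm = 2, the partition is not yet determined (e.g. several partitions of 4 into 2 parts exist). Let N = A − (3)·I. Computing rank(N^1) = 2, rank(N^2) = 1, rank(N^3) = 0; the number of blocks of size ≥ j is rank(N^{j−1}) − rank(N^j), giving [2, 1, 1]. So we have 1 block(s) of size 3, 1 block(s) of size 1 → block sizes [3, 1]

Assembling the blocks gives a Jordan form
J =
  [3, 1, 0, 0]
  [0, 3, 1, 0]
  [0, 0, 3, 0]
  [0, 0, 0, 3]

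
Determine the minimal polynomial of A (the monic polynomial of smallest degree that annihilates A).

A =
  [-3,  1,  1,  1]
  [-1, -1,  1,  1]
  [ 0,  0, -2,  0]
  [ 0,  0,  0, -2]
x^2 + 4*x + 4

The characteristic polynomial is χ_A(x) = (x + 2)^4, so the eigenvalues are known. The minimal polynomial is
  m_A(x) = Π_λ (x − λ)^{k_λ}
where k_λ is the size of the *largest* Jordan block for λ (equivalently, the smallest k with (A − λI)^k v = 0 for every generalised eigenvector v of λ).

  λ = -2: largest Jordan block has size 2, contributing (x + 2)^2

So m_A(x) = (x + 2)^2 = x^2 + 4*x + 4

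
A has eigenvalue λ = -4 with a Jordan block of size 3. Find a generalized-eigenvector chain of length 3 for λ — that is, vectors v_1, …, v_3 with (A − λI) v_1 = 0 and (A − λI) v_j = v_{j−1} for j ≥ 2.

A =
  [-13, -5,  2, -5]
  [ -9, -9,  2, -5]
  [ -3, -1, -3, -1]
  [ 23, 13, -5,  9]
A Jordan chain for λ = -4 of length 3:
v_1 = (5, 5, 10, -10)ᵀ
v_2 = (-9, -9, -3, 23)ᵀ
v_3 = (1, 0, 0, 0)ᵀ

Let N = A − (-4)·I. We want v_3 with N^3 v_3 = 0 but N^2 v_3 ≠ 0; then v_{j-1} := N · v_j for j = 3, …, 2.

Pick v_3 = (1, 0, 0, 0)ᵀ.
Then v_2 = N · v_3 = (-9, -9, -3, 23)ᵀ.
Then v_1 = N · v_2 = (5, 5, 10, -10)ᵀ.

Sanity check: (A − (-4)·I) v_1 = (0, 0, 0, 0)ᵀ = 0. ✓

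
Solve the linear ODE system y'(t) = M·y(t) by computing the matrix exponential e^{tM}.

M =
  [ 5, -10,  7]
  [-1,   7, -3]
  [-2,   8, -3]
e^{tM} =
  [2*t*exp(3*t) + exp(3*t), -2*t^2*exp(3*t) - 10*t*exp(3*t), t^2*exp(3*t) + 7*t*exp(3*t)]
  [-t*exp(3*t), t^2*exp(3*t) + 4*t*exp(3*t) + exp(3*t), -t^2*exp(3*t)/2 - 3*t*exp(3*t)]
  [-2*t*exp(3*t), 2*t^2*exp(3*t) + 8*t*exp(3*t), -t^2*exp(3*t) - 6*t*exp(3*t) + exp(3*t)]

Strategy: write M = P · J · P⁻¹ where J is a Jordan canonical form, so e^{tM} = P · e^{tJ} · P⁻¹, and e^{tJ} can be computed block-by-block.

M has Jordan form
J =
  [3, 1, 0]
  [0, 3, 1]
  [0, 0, 3]
(up to reordering of blocks).

Per-block formulas:
  For a 3×3 Jordan block J_3(3): exp(t · J_3(3)) = e^(3t)·(I + t·N + (t^2/2)·N^2), where N is the 3×3 nilpotent shift.

After assembling e^{tJ} and conjugating by P, we get:

e^{tM} =
  [2*t*exp(3*t) + exp(3*t), -2*t^2*exp(3*t) - 10*t*exp(3*t), t^2*exp(3*t) + 7*t*exp(3*t)]
  [-t*exp(3*t), t^2*exp(3*t) + 4*t*exp(3*t) + exp(3*t), -t^2*exp(3*t)/2 - 3*t*exp(3*t)]
  [-2*t*exp(3*t), 2*t^2*exp(3*t) + 8*t*exp(3*t), -t^2*exp(3*t) - 6*t*exp(3*t) + exp(3*t)]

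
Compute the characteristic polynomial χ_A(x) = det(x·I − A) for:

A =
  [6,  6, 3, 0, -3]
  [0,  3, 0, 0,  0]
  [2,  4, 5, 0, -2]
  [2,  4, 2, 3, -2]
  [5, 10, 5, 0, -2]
x^5 - 15*x^4 + 90*x^3 - 270*x^2 + 405*x - 243

Expanding det(x·I − A) (e.g. by cofactor expansion or by noting that A is similar to its Jordan form J, which has the same characteristic polynomial as A) gives
  χ_A(x) = x^5 - 15*x^4 + 90*x^3 - 270*x^2 + 405*x - 243
which factors as (x - 3)^5. The eigenvalues (with algebraic multiplicities) are λ = 3 with multiplicity 5.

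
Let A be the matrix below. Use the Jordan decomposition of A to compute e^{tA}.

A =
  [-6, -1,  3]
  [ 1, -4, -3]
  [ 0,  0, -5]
e^{tA} =
  [-t*exp(-5*t) + exp(-5*t), -t*exp(-5*t), 3*t*exp(-5*t)]
  [t*exp(-5*t), t*exp(-5*t) + exp(-5*t), -3*t*exp(-5*t)]
  [0, 0, exp(-5*t)]

Strategy: write A = P · J · P⁻¹ where J is a Jordan canonical form, so e^{tA} = P · e^{tJ} · P⁻¹, and e^{tJ} can be computed block-by-block.

A has Jordan form
J =
  [-5,  1,  0]
  [ 0, -5,  0]
  [ 0,  0, -5]
(up to reordering of blocks).

Per-block formulas:
  For a 2×2 Jordan block J_2(-5): exp(t · J_2(-5)) = e^(-5t)·(I + t·N), where N is the 2×2 nilpotent shift.
  For a 1×1 block at λ = -5: exp(t · [-5]) = [e^(-5t)].

After assembling e^{tJ} and conjugating by P, we get:

e^{tA} =
  [-t*exp(-5*t) + exp(-5*t), -t*exp(-5*t), 3*t*exp(-5*t)]
  [t*exp(-5*t), t*exp(-5*t) + exp(-5*t), -3*t*exp(-5*t)]
  [0, 0, exp(-5*t)]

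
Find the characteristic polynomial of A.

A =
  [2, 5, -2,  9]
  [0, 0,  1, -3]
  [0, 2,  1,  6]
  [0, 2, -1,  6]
x^4 - 9*x^3 + 30*x^2 - 44*x + 24

Expanding det(x·I − A) (e.g. by cofactor expansion or by noting that A is similar to its Jordan form J, which has the same characteristic polynomial as A) gives
  χ_A(x) = x^4 - 9*x^3 + 30*x^2 - 44*x + 24
which factors as (x - 3)*(x - 2)^3. The eigenvalues (with algebraic multiplicities) are λ = 2 with multiplicity 3, λ = 3 with multiplicity 1.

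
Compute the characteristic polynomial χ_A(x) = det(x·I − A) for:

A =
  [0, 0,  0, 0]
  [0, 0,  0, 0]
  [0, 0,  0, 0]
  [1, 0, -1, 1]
x^4 - x^3

Expanding det(x·I − A) (e.g. by cofactor expansion or by noting that A is similar to its Jordan form J, which has the same characteristic polynomial as A) gives
  χ_A(x) = x^4 - x^3
which factors as x^3*(x - 1). The eigenvalues (with algebraic multiplicities) are λ = 0 with multiplicity 3, λ = 1 with multiplicity 1.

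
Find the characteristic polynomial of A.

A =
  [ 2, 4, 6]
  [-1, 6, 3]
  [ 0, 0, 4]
x^3 - 12*x^2 + 48*x - 64

Expanding det(x·I − A) (e.g. by cofactor expansion or by noting that A is similar to its Jordan form J, which has the same characteristic polynomial as A) gives
  χ_A(x) = x^3 - 12*x^2 + 48*x - 64
which factors as (x - 4)^3. The eigenvalues (with algebraic multiplicities) are λ = 4 with multiplicity 3.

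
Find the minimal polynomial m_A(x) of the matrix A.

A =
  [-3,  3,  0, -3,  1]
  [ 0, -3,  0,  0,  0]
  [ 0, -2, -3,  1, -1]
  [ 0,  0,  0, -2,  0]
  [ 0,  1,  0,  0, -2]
x^3 + 8*x^2 + 21*x + 18

The characteristic polynomial is χ_A(x) = (x + 2)^2*(x + 3)^3, so the eigenvalues are known. The minimal polynomial is
  m_A(x) = Π_λ (x − λ)^{k_λ}
where k_λ is the size of the *largest* Jordan block for λ (equivalently, the smallest k with (A − λI)^k v = 0 for every generalised eigenvector v of λ).

  λ = -3: largest Jordan block has size 2, contributing (x + 3)^2
  λ = -2: largest Jordan block has size 1, contributing (x + 2)

So m_A(x) = (x + 2)*(x + 3)^2 = x^3 + 8*x^2 + 21*x + 18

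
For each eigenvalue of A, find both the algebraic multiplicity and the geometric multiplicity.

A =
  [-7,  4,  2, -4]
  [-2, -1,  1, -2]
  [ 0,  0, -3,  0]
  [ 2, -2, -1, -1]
λ = -3: alg = 4, geom = 3

Step 1 — factor the characteristic polynomial to read off the algebraic multiplicities:
  χ_A(x) = (x + 3)^4

Step 2 — compute geometric multiplicities via the rank-nullity identity g(λ) = n − rank(A − λI):
  rank(A − (-3)·I) = 1, so dim ker(A − (-3)·I) = n − 1 = 3

Summary:
  λ = -3: algebraic multiplicity = 4, geometric multiplicity = 3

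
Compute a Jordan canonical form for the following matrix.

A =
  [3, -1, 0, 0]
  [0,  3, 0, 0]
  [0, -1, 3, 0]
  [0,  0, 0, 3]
J_2(3) ⊕ J_1(3) ⊕ J_1(3)

The characteristic polynomial is
  det(x·I − A) = x^4 - 12*x^3 + 54*x^2 - 108*x + 81 = (x - 3)^4

Eigenvalues and multiplicities (the geometric multiplicity of λ is n − rank(A − λI), which equals the number of Jordan blocks for λ):
  λ = 3: algebraic multiplicity = 4, geometric multiplicity = 3

Determining the block sizes for each eigenvalue:
  λ = 3: 3 blocks summing to 4 forces exactly one block of size 2 and the rest size 1 → block sizes [2, 1, 1]

Assembling the blocks gives a Jordan form
J =
  [3, 1, 0, 0]
  [0, 3, 0, 0]
  [0, 0, 3, 0]
  [0, 0, 0, 3]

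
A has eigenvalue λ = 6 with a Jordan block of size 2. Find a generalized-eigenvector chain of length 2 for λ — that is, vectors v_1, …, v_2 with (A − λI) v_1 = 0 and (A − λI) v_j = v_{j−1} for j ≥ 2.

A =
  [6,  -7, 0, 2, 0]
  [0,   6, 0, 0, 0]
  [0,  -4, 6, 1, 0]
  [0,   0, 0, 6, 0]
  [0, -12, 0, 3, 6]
A Jordan chain for λ = 6 of length 2:
v_1 = (-7, 0, -4, 0, -12)ᵀ
v_2 = (0, 1, 0, 0, 0)ᵀ

Let N = A − (6)·I. We want v_2 with N^2 v_2 = 0 but N^1 v_2 ≠ 0; then v_{j-1} := N · v_j for j = 2, …, 2.

Pick v_2 = (0, 1, 0, 0, 0)ᵀ.
Then v_1 = N · v_2 = (-7, 0, -4, 0, -12)ᵀ.

Sanity check: (A − (6)·I) v_1 = (0, 0, 0, 0, 0)ᵀ = 0. ✓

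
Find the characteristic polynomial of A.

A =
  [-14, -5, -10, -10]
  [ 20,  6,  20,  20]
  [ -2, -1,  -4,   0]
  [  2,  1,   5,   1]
x^4 + 11*x^3 + 36*x^2 + 16*x - 64

Expanding det(x·I − A) (e.g. by cofactor expansion or by noting that A is similar to its Jordan form J, which has the same characteristic polynomial as A) gives
  χ_A(x) = x^4 + 11*x^3 + 36*x^2 + 16*x - 64
which factors as (x - 1)*(x + 4)^3. The eigenvalues (with algebraic multiplicities) are λ = -4 with multiplicity 3, λ = 1 with multiplicity 1.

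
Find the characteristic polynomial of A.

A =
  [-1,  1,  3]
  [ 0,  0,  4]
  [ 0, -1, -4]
x^3 + 5*x^2 + 8*x + 4

Expanding det(x·I − A) (e.g. by cofactor expansion or by noting that A is similar to its Jordan form J, which has the same characteristic polynomial as A) gives
  χ_A(x) = x^3 + 5*x^2 + 8*x + 4
which factors as (x + 1)*(x + 2)^2. The eigenvalues (with algebraic multiplicities) are λ = -2 with multiplicity 2, λ = -1 with multiplicity 1.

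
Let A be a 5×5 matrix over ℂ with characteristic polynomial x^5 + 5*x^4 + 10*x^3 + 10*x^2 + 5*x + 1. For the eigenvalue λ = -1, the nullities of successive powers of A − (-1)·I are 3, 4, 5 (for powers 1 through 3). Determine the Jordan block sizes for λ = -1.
Block sizes for λ = -1: [3, 1, 1]

From the dimensions of kernels of powers, the number of Jordan blocks of size at least j is d_j − d_{j−1} where d_j = dim ker(N^j) (with d_0 = 0). Computing the differences gives [3, 1, 1].
The number of blocks of size exactly k is (#blocks of size ≥ k) − (#blocks of size ≥ k + 1), so the partition is: 2 block(s) of size 1, 1 block(s) of size 3.
In nonincreasing order the block sizes are [3, 1, 1].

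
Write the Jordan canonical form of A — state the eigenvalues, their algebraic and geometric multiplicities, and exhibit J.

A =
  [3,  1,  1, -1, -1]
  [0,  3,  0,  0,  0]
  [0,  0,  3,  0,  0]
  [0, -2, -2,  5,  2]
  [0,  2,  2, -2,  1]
J_2(3) ⊕ J_1(3) ⊕ J_1(3) ⊕ J_1(3)

The characteristic polynomial is
  det(x·I − A) = x^5 - 15*x^4 + 90*x^3 - 270*x^2 + 405*x - 243 = (x - 3)^5

Eigenvalues and multiplicities (the geometric multiplicity of λ is n − rank(A − λI), which equals the number of Jordan blocks for λ):
  λ = 3: algebraic multiplicity = 5, geometric multiplicity = 4

Determining the block sizes for each eigenvalue:
  λ = 3: 4 blocks summing to 5 forces exactly one block of size 2 and the rest size 1 → block sizes [2, 1, 1, 1]

Assembling the blocks gives a Jordan form
J =
  [3, 1, 0, 0, 0]
  [0, 3, 0, 0, 0]
  [0, 0, 3, 0, 0]
  [0, 0, 0, 3, 0]
  [0, 0, 0, 0, 3]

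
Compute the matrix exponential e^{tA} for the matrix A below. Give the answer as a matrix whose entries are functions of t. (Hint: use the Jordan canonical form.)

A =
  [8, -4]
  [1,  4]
e^{tA} =
  [2*t*exp(6*t) + exp(6*t), -4*t*exp(6*t)]
  [t*exp(6*t), -2*t*exp(6*t) + exp(6*t)]

Strategy: write A = P · J · P⁻¹ where J is a Jordan canonical form, so e^{tA} = P · e^{tJ} · P⁻¹, and e^{tJ} can be computed block-by-block.

A has Jordan form
J =
  [6, 1]
  [0, 6]
(up to reordering of blocks).

Per-block formulas:
  For a 2×2 Jordan block J_2(6): exp(t · J_2(6)) = e^(6t)·(I + t·N), where N is the 2×2 nilpotent shift.

After assembling e^{tJ} and conjugating by P, we get:

e^{tA} =
  [2*t*exp(6*t) + exp(6*t), -4*t*exp(6*t)]
  [t*exp(6*t), -2*t*exp(6*t) + exp(6*t)]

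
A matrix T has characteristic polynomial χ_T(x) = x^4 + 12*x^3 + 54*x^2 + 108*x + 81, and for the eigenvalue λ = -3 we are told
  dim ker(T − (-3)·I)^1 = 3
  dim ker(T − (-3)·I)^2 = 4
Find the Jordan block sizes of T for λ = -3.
Block sizes for λ = -3: [2, 1, 1]

From the dimensions of kernels of powers, the number of Jordan blocks of size at least j is d_j − d_{j−1} where d_j = dim ker(N^j) (with d_0 = 0). Computing the differences gives [3, 1].
The number of blocks of size exactly k is (#blocks of size ≥ k) − (#blocks of size ≥ k + 1), so the partition is: 2 block(s) of size 1, 1 block(s) of size 2.
In nonincreasing order the block sizes are [2, 1, 1].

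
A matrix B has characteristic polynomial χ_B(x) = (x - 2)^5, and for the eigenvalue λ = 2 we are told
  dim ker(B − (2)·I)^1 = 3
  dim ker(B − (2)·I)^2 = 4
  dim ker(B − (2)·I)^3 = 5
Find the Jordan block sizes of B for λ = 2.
Block sizes for λ = 2: [3, 1, 1]

From the dimensions of kernels of powers, the number of Jordan blocks of size at least j is d_j − d_{j−1} where d_j = dim ker(N^j) (with d_0 = 0). Computing the differences gives [3, 1, 1].
The number of blocks of size exactly k is (#blocks of size ≥ k) − (#blocks of size ≥ k + 1), so the partition is: 2 block(s) of size 1, 1 block(s) of size 3.
In nonincreasing order the block sizes are [3, 1, 1].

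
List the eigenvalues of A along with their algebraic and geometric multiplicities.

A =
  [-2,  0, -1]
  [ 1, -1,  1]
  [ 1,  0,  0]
λ = -1: alg = 3, geom = 2

Step 1 — factor the characteristic polynomial to read off the algebraic multiplicities:
  χ_A(x) = (x + 1)^3

Step 2 — compute geometric multiplicities via the rank-nullity identity g(λ) = n − rank(A − λI):
  rank(A − (-1)·I) = 1, so dim ker(A − (-1)·I) = n − 1 = 2

Summary:
  λ = -1: algebraic multiplicity = 3, geometric multiplicity = 2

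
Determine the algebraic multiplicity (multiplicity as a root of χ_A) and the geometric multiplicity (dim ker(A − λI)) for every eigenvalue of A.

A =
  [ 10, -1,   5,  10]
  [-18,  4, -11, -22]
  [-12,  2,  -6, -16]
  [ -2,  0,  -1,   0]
λ = 2: alg = 4, geom = 2

Step 1 — factor the characteristic polynomial to read off the algebraic multiplicities:
  χ_A(x) = (x - 2)^4

Step 2 — compute geometric multiplicities via the rank-nullity identity g(λ) = n − rank(A − λI):
  rank(A − (2)·I) = 2, so dim ker(A − (2)·I) = n − 2 = 2

Summary:
  λ = 2: algebraic multiplicity = 4, geometric multiplicity = 2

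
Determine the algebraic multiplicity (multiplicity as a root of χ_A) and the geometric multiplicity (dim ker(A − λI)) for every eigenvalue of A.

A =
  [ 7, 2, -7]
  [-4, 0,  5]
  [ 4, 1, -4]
λ = 1: alg = 3, geom = 1

Step 1 — factor the characteristic polynomial to read off the algebraic multiplicities:
  χ_A(x) = (x - 1)^3

Step 2 — compute geometric multiplicities via the rank-nullity identity g(λ) = n − rank(A − λI):
  rank(A − (1)·I) = 2, so dim ker(A − (1)·I) = n − 2 = 1

Summary:
  λ = 1: algebraic multiplicity = 3, geometric multiplicity = 1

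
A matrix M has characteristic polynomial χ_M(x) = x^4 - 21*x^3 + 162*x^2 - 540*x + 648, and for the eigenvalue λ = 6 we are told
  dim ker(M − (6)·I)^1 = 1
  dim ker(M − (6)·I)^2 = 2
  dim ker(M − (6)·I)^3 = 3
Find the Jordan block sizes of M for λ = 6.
Block sizes for λ = 6: [3]

From the dimensions of kernels of powers, the number of Jordan blocks of size at least j is d_j − d_{j−1} where d_j = dim ker(N^j) (with d_0 = 0). Computing the differences gives [1, 1, 1].
The number of blocks of size exactly k is (#blocks of size ≥ k) − (#blocks of size ≥ k + 1), so the partition is: 1 block(s) of size 3.
In nonincreasing order the block sizes are [3].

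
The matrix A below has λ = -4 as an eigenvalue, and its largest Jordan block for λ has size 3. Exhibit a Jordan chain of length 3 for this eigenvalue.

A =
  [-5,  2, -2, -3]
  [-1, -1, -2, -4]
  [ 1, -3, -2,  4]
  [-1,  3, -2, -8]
A Jordan chain for λ = -4 of length 3:
v_1 = (1, 1, -1, 1)ᵀ
v_2 = (2, 3, -3, 3)ᵀ
v_3 = (0, 1, 0, 0)ᵀ

Let N = A − (-4)·I. We want v_3 with N^3 v_3 = 0 but N^2 v_3 ≠ 0; then v_{j-1} := N · v_j for j = 3, …, 2.

Pick v_3 = (0, 1, 0, 0)ᵀ.
Then v_2 = N · v_3 = (2, 3, -3, 3)ᵀ.
Then v_1 = N · v_2 = (1, 1, -1, 1)ᵀ.

Sanity check: (A − (-4)·I) v_1 = (0, 0, 0, 0)ᵀ = 0. ✓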